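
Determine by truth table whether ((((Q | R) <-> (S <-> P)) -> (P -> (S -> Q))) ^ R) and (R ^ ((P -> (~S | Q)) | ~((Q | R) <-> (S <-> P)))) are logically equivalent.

P  Q  R  S  |  φ  ψ
1  1  1  1  |  0  0
1  1  1  0  |  0  0
1  1  0  1  |  1  1
1  1  0  0  |  1  1
1  0  1  1  |  1  1
1  0  1  0  |  0  0
1  0  0  1  |  1  1
1  0  0  0  |  1  1
0  1  1  1  |  0  0
0  1  1  0  |  0  0
0  1  0  1  |  1  1
0  1  0  0  |  1  1
0  0  1  1  |  0  0
0  0  1  0  |  0  0
0  0  0  1  |  1  1
0  0  0  0  |  1  1
The columns for φ and ψ agree on every row, so they are logically equivalent.

equivalent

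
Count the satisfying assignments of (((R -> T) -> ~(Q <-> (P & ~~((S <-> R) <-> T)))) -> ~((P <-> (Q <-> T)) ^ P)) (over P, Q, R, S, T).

23

  P   |   Q   |   R   |   S   |   T   ||   φ  
 True |  True |  True |  True |  True ||  True
 True |  True |  True |  True | False || False
 True |  True |  True | False |  True ||  True
 True |  True |  True | False | False || False
 True |  True | False |  True |  True ||  True
 True |  True | False |  True | False ||  True
 True |  True | False | False |  True ||  True
 True |  True | False | False | False || False
 True | False |  True |  True |  True || False
 True | False |  True |  True | False ||  True
 True | False |  True | False |  True ||  True
 True | False |  True | False | False ||  True
 True | False | False |  True |  True ||  True
 True | False | False |  True | False ||  True
 True | False | False | False |  True || False
 True | False | False | False | False ||  True
False |  True |  True |  True |  True ||  True
False |  True |  True |  True | False || False
False |  True |  True | False |  True ||  True
False |  True |  True | False | False || False
False |  True | False |  True |  True ||  True
False |  True | False |  True | False || False
False |  True | False | False |  True ||  True
False |  True | False | False | False || False
False | False |  True |  True |  True ||  True
False | False |  True |  True | False ||  True
False | False |  True | False |  True ||  True
False | False |  True | False | False ||  True
False | False | False |  True |  True ||  True
False | False | False |  True | False ||  True
False | False | False | False |  True ||  True
False | False | False | False | False ||  True
The formula is true on 23 of the 32 rows.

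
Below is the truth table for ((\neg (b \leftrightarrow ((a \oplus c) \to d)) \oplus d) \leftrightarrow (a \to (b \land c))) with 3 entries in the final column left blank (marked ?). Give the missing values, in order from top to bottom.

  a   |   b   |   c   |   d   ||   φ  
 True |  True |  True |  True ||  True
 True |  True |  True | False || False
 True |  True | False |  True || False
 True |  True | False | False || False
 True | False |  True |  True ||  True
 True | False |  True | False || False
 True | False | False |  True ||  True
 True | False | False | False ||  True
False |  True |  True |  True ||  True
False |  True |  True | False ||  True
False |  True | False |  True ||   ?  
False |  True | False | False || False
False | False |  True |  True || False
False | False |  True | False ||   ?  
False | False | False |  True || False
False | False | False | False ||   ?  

Row a=False, b=True, c=False, d=True: (\neg (b \leftrightarrow ((a \oplus c) \to d)) \oplus d) = True, (a \to (b \land c)) = True, so the formula = True.
Row a=False, b=False, c=True, d=False: (\neg (b \leftrightarrow ((a \oplus c) \to d)) \oplus d) = False, (a \to (b \land c)) = True, so the formula = False.
Row a=False, b=False, c=False, d=False: (\neg (b \leftrightarrow ((a \oplus c) \to d)) \oplus d) = True, (a \to (b \land c)) = True, so the formula = True.

True, False, True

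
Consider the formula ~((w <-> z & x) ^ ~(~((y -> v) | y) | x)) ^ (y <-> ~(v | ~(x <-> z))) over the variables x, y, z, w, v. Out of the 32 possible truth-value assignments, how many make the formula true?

16

x | y | z | w | v | φ
- | - | - | - | - | -
F | F | F | F | F | T
F | F | F | F | T | F
F | F | F | T | F | F
F | F | F | T | T | T
F | F | T | F | F | F
F | F | T | F | T | F
F | F | T | T | F | T
F | F | T | T | T | T
F | T | F | F | F | F
F | T | F | F | T | T
F | T | F | T | F | T
F | T | F | T | T | F
F | T | T | F | F | T
F | T | T | F | T | T
F | T | T | T | F | F
F | T | T | T | T | F
T | F | F | F | F | T
T | F | F | F | T | T
T | F | F | T | F | F
T | F | F | T | T | F
T | F | T | F | F | T
T | F | T | F | T | F
T | F | T | T | F | F
T | F | T | T | T | T
T | T | F | F | F | F
T | T | F | F | T | F
T | T | F | T | F | T
T | T | F | T | T | T
T | T | T | F | F | F
T | T | T | F | T | T
T | T | T | T | F | T
T | T | T | T | T | F
The formula is true on 16 of the 32 rows.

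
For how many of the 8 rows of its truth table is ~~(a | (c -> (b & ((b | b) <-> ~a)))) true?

7

a | b | c || φ
0 | 0 | 0 || 1
0 | 0 | 1 || 0
0 | 1 | 0 || 1
0 | 1 | 1 || 1
1 | 0 | 0 || 1
1 | 0 | 1 || 1
1 | 1 | 0 || 1
1 | 1 | 1 || 1
The formula is true on 7 of the 8 rows.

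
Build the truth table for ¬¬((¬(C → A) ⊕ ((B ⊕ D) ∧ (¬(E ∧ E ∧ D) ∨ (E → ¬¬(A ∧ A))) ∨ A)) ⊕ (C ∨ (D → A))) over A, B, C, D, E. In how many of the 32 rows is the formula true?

6

A  B  C  D  E  |  φ
T  T  T  T  T  |  F
T  T  T  T  F  |  F
T  T  T  F  T  |  F
T  T  T  F  F  |  F
T  T  F  T  T  |  F
T  T  F  T  F  |  F
T  T  F  F  T  |  F
T  T  F  F  F  |  F
T  F  T  T  T  |  F
T  F  T  T  F  |  F
T  F  T  F  T  |  F
T  F  T  F  F  |  F
T  F  F  T  T  |  F
T  F  F  T  F  |  F
T  F  F  F  T  |  F
T  F  F  F  F  |  F
F  T  T  T  T  |  F
F  T  T  T  F  |  F
F  T  T  F  T  |  T
F  T  T  F  F  |  T
F  T  F  T  T  |  F
F  T  F  T  F  |  F
F  T  F  F  T  |  F
F  T  F  F  F  |  F
F  F  T  T  T  |  F
F  F  T  T  F  |  T
F  F  T  F  T  |  F
F  F  T  F  F  |  F
F  F  F  T  T  |  F
F  F  F  T  F  |  T
F  F  F  F  T  |  T
F  F  F  F  F  |  T
The formula is true on 6 of the 32 rows.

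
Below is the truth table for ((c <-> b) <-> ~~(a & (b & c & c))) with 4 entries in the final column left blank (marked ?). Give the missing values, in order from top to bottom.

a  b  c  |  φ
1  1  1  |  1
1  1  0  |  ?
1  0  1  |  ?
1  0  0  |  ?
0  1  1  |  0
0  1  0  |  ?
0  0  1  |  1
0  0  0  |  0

Row a=1, b=1, c=0: (c <-> b) = 0, ~~(a & (b & c & c)) = 0, so the formula = 1.
Row a=1, b=0, c=1: (c <-> b) = 0, ~~(a & (b & c & c)) = 0, so the formula = 1.
Row a=1, b=0, c=0: (c <-> b) = 1, ~~(a & (b & c & c)) = 0, so the formula = 0.
Row a=0, b=1, c=0: (c <-> b) = 0, ~~(a & (b & c & c)) = 0, so the formula = 1.

1, 1, 0, 1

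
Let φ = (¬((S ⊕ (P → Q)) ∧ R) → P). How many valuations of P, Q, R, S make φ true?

10

  P   |   Q   |   R   |   S   || (¬((S ⊕ (P → Q)) ∧ R) → P)
False | False | False | False ||           False           
False | False | False |  True ||           False           
False | False |  True | False ||            True           
False | False |  True |  True ||           False           
False |  True | False | False ||           False           
False |  True | False |  True ||           False           
False |  True |  True | False ||            True           
False |  True |  True |  True ||           False           
 True | False | False | False ||            True           
 True | False | False |  True ||            True           
 True | False |  True | False ||            True           
 True | False |  True |  True ||            True           
 True |  True | False | False ||            True           
 True |  True | False |  True ||            True           
 True |  True |  True | False ||            True           
 True |  True |  True |  True ||            True           
The formula is true on 10 of the 16 rows.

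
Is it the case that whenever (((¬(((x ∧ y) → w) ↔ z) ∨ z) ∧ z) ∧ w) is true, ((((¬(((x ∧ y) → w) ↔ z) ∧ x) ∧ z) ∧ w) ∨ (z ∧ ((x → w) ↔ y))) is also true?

x | y | z | w || φ | ψ
0 | 0 | 0 | 0 || 0 | 0
0 | 0 | 0 | 1 || 0 | 0
0 | 0 | 1 | 0 || 0 | 0
0 | 0 | 1 | 1 || 1 | 0
0 | 1 | 0 | 0 || 0 | 0
0 | 1 | 0 | 1 || 0 | 0
0 | 1 | 1 | 0 || 0 | 1
0 | 1 | 1 | 1 || 1 | 1
1 | 0 | 0 | 0 || 0 | 0
1 | 0 | 0 | 1 || 0 | 0
1 | 0 | 1 | 0 || 0 | 1
1 | 0 | 1 | 1 || 1 | 0
1 | 1 | 0 | 0 || 0 | 0
1 | 1 | 0 | 1 || 0 | 0
1 | 1 | 1 | 0 || 0 | 0
1 | 1 | 1 | 1 || 1 | 1
At x=0, y=0, z=1, w=1 we have φ true but ψ false, so φ does not entail ψ.

no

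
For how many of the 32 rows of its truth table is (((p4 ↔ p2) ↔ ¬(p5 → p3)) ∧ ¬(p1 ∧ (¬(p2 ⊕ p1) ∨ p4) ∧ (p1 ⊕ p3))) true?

  p1     p2     p3     p4     p5   |    φ  
 True   True   True   True   True  |  False
 True   True   True   True  False  |  False
 True   True   True  False   True  |   True
 True   True   True  False  False  |   True
 True   True  False   True   True  |  False
 True   True  False   True  False  |  False
 True   True  False  False   True  |  False
 True   True  False  False  False  |  False
 True  False   True   True   True  |   True
 True  False   True   True  False  |   True
 True  False   True  False   True  |  False
 True  False   True  False  False  |  False
 True  False  False   True   True  |  False
 True  False  False   True  False  |  False
 True  False  False  False   True  |   True
 True  False  False  False  False  |  False
False   True   True   True   True  |  False
False   True   True   True  False  |  False
False   True   True  False   True  |   True
False   True   True  False  False  |   True
False   True  False   True   True  |   True
False   True  False   True  False  |  False
False   True  False  False   True  |  False
False   True  False  False  False  |   True
False  False   True   True   True  |   True
False  False   True   True  False  |   True
False  False   True  False   True  |  False
False  False   True  False  False  |  False
False  False  False   True   True  |  False
False  False  False   True  False  |   True
False  False  False  False   True  |   True
False  False  False  False  False  |  False
The formula is true on 13 of the 32 rows.

13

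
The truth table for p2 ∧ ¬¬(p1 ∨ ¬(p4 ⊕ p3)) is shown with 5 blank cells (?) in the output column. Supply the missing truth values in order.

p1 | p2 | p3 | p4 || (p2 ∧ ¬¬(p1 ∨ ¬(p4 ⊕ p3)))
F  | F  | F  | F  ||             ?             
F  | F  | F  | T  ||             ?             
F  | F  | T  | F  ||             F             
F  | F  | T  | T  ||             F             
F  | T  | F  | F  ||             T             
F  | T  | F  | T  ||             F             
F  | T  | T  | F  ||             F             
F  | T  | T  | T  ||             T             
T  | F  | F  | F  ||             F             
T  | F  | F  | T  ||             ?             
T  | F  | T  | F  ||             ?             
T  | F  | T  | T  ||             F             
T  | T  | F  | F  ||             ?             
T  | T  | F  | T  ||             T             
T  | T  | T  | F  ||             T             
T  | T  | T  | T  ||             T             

Row p1=F, p2=F, p3=F, p4=F: ¬¬(p1 ∨ ¬(p4 ⊕ p3)) = T, so (p2 ∧ ¬¬(p1 ∨ ¬(p4 ⊕ p3))) = F.
Row p1=F, p2=F, p3=F, p4=T: ¬¬(p1 ∨ ¬(p4 ⊕ p3)) = F, so (p2 ∧ ¬¬(p1 ∨ ¬(p4 ⊕ p3))) = F.
Row p1=T, p2=F, p3=F, p4=T: ¬¬(p1 ∨ ¬(p4 ⊕ p3)) = T, so (p2 ∧ ¬¬(p1 ∨ ¬(p4 ⊕ p3))) = F.
Row p1=T, p2=F, p3=T, p4=F: ¬¬(p1 ∨ ¬(p4 ⊕ p3)) = T, so (p2 ∧ ¬¬(p1 ∨ ¬(p4 ⊕ p3))) = F.
Row p1=T, p2=T, p3=F, p4=F: ¬¬(p1 ∨ ¬(p4 ⊕ p3)) = T, so (p2 ∧ ¬¬(p1 ∨ ¬(p4 ⊕ p3))) = T.

F, F, F, F, T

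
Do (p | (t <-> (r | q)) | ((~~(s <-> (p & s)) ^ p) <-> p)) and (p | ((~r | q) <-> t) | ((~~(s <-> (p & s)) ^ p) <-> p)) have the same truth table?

not equivalent

p  q  r  s  t  |  φ  ψ
0  0  0  0  0  |  1  0
0  0  0  0  1  |  0  1
0  0  0  1  0  |  1  1
0  0  0  1  1  |  1  1
0  0  1  0  0  |  0  1
0  0  1  0  1  |  1  0
0  0  1  1  0  |  1  1
0  0  1  1  1  |  1  1
0  1  0  0  0  |  0  0
0  1  0  0  1  |  1  1
0  1  0  1  0  |  1  1
0  1  0  1  1  |  1  1
0  1  1  0  0  |  0  0
0  1  1  0  1  |  1  1
0  1  1  1  0  |  1  1
0  1  1  1  1  |  1  1
1  0  0  0  0  |  1  1
1  0  0  0  1  |  1  1
1  0  0  1  0  |  1  1
1  0  0  1  1  |  1  1
1  0  1  0  0  |  1  1
1  0  1  0  1  |  1  1
1  0  1  1  0  |  1  1
1  0  1  1  1  |  1  1
1  1  0  0  0  |  1  1
1  1  0  0  1  |  1  1
1  1  0  1  0  |  1  1
1  1  0  1  1  |  1  1
1  1  1  0  0  |  1  1
1  1  1  0  1  |  1  1
1  1  1  1  0  |  1  1
1  1  1  1  1  |  1  1
The columns differ at p=0, q=0, r=0, s=0, t=0 (φ=1, ψ=0), so they are not equivalent.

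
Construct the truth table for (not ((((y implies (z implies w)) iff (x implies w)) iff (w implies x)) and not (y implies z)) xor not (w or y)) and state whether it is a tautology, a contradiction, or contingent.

contingent

x  y  z  w  |  φ
T  T  T  T  |  T
T  T  T  F  |  T
T  T  F  T  |  F
T  T  F  F  |  T
T  F  T  T  |  T
T  F  T  F  |  F
T  F  F  T  |  T
T  F  F  F  |  F
F  T  T  T  |  T
F  T  T  F  |  T
F  T  F  T  |  T
F  T  F  F  |  F
F  F  T  T  |  T
F  F  T  F  |  F
F  F  F  T  |  T
F  F  F  F  |  F
10 of 16 rows are T, so the formula is contingent.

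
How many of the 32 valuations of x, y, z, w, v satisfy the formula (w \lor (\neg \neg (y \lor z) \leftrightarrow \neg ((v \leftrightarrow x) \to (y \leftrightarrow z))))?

24

x | y | z | w | v || φ
1 | 1 | 1 | 1 | 1 || 1
1 | 1 | 1 | 1 | 0 || 1
1 | 1 | 1 | 0 | 1 || 0
1 | 1 | 1 | 0 | 0 || 0
1 | 1 | 0 | 1 | 1 || 1
1 | 1 | 0 | 1 | 0 || 1
1 | 1 | 0 | 0 | 1 || 1
1 | 1 | 0 | 0 | 0 || 0
1 | 0 | 1 | 1 | 1 || 1
1 | 0 | 1 | 1 | 0 || 1
1 | 0 | 1 | 0 | 1 || 1
1 | 0 | 1 | 0 | 0 || 0
1 | 0 | 0 | 1 | 1 || 1
1 | 0 | 0 | 1 | 0 || 1
1 | 0 | 0 | 0 | 1 || 1
1 | 0 | 0 | 0 | 0 || 1
0 | 1 | 1 | 1 | 1 || 1
0 | 1 | 1 | 1 | 0 || 1
0 | 1 | 1 | 0 | 1 || 0
0 | 1 | 1 | 0 | 0 || 0
0 | 1 | 0 | 1 | 1 || 1
0 | 1 | 0 | 1 | 0 || 1
0 | 1 | 0 | 0 | 1 || 0
0 | 1 | 0 | 0 | 0 || 1
0 | 0 | 1 | 1 | 1 || 1
0 | 0 | 1 | 1 | 0 || 1
0 | 0 | 1 | 0 | 1 || 0
0 | 0 | 1 | 0 | 0 || 1
0 | 0 | 0 | 1 | 1 || 1
0 | 0 | 0 | 1 | 0 || 1
0 | 0 | 0 | 0 | 1 || 1
0 | 0 | 0 | 0 | 0 || 1
The formula is true on 24 of the 32 rows.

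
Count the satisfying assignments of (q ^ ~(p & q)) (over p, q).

3

  p   |   q   || (p & q) | ~(p & q) | (q ^ ~(p & q))
 True |  True ||   True  |  False   |      True     
 True | False ||  False  |   True   |      True     
False |  True ||  False  |   True   |     False     
False | False ||  False  |   True   |      True     
The formula is true on 3 of the 4 rows.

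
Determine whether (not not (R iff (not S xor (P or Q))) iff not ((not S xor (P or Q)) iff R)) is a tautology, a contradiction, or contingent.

P | Q | R | S || not S | (P or Q) | (not S xor (P or Q)) | (R iff (not S xor (P or Q))) | ((not S xor (P or Q)) iff R) | φ
T | T | T | T ||   F   |    T     |          T           |              T               |              T               | F
T | T | T | F ||   T   |    T     |          F           |              F               |              F               | F
T | T | F | T ||   F   |    T     |          T           |              F               |              F               | F
T | T | F | F ||   T   |    T     |          F           |              T               |              T               | F
T | F | T | T ||   F   |    T     |          T           |              T               |              T               | F
T | F | T | F ||   T   |    T     |          F           |              F               |              F               | F
T | F | F | T ||   F   |    T     |          T           |              F               |              F               | F
T | F | F | F ||   T   |    T     |          F           |              T               |              T               | F
F | T | T | T ||   F   |    T     |          T           |              T               |              T               | F
F | T | T | F ||   T   |    T     |          F           |              F               |              F               | F
F | T | F | T ||   F   |    T     |          T           |              F               |              F               | F
F | T | F | F ||   T   |    T     |          F           |              T               |              T               | F
F | F | T | T ||   F   |    F     |          F           |              F               |              F               | F
F | F | T | F ||   T   |    F     |          T           |              T               |              T               | F
F | F | F | T ||   F   |    F     |          F           |              T               |              T               | F
F | F | F | F ||   T   |    F     |          T           |              F               |              F               | F
Every row is F, so the formula is a contradiction.

contradiction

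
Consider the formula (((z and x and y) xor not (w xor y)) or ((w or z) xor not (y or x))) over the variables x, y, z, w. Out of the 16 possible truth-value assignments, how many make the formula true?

12

x | y | z | w || φ
T | T | T | T || T
T | T | T | F || T
T | T | F | T || T
T | T | F | F || F
T | F | T | T || T
T | F | T | F || T
T | F | F | T || T
T | F | F | F || T
F | T | T | T || T
F | T | T | F || T
F | T | F | T || T
F | T | F | F || F
F | F | T | T || F
F | F | T | F || T
F | F | F | T || F
F | F | F | F || T
The formula is true on 12 of the 16 rows.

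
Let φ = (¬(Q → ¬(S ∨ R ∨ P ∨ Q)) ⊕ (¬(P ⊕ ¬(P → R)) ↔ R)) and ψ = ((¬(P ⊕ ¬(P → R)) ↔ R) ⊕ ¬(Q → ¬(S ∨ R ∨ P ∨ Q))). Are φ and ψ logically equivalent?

equivalent

P | Q | R | S || φ | ψ
F | F | F | F || F | F
F | F | F | T || F | F
F | F | T | F || T | T
F | F | T | T || T | T
F | T | F | F || T | T
F | T | F | T || T | T
F | T | T | F || F | F
F | T | T | T || F | F
T | F | F | F || F | F
T | F | F | T || F | F
T | F | T | F || F | F
T | F | T | T || F | F
T | T | F | F || T | T
T | T | F | T || T | T
T | T | T | F || T | T
T | T | T | T || T | T
The columns for φ and ψ agree on every row, so they are logically equivalent.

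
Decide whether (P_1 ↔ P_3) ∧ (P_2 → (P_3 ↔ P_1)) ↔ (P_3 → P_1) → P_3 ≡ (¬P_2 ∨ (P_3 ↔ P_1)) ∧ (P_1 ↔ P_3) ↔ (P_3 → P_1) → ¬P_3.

P_1 | P_2 | P_3 | φ | ψ
--- | --- | --- | - | -
 T  |  T  |  T  | T | F
 T  |  T  |  F  | T | F
 T  |  F  |  T  | T | F
 T  |  F  |  F  | T | F
 F  |  T  |  T  | F | F
 F  |  T  |  F  | F | T
 F  |  F  |  T  | F | F
 F  |  F  |  F  | F | T
The columns differ at P_1=T, P_2=T, P_3=T (φ=T, ψ=F), so they are not equivalent.

not equivalent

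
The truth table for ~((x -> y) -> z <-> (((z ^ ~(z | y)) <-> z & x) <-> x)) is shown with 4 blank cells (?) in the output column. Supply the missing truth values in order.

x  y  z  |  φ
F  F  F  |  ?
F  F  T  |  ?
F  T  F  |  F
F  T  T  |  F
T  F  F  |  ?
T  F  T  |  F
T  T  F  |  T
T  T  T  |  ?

T, F, T, F

Row x=F, y=F, z=F: ((x -> y) -> z) = F, (((z ^ ~(z | y)) <-> z & x) <-> x) = T, ((x -> y) -> z <-> (((z ^ ~(z | y)) <-> z & x) <-> x)) = F, so the formula = T.
Row x=F, y=F, z=T: ((x -> y) -> z) = T, (((z ^ ~(z | y)) <-> z & x) <-> x) = T, ((x -> y) -> z <-> (((z ^ ~(z | y)) <-> z & x) <-> x)) = T, so the formula = F.
Row x=T, y=F, z=F: ((x -> y) -> z) = T, (((z ^ ~(z | y)) <-> z & x) <-> x) = F, ((x -> y) -> z <-> (((z ^ ~(z | y)) <-> z & x) <-> x)) = F, so the formula = T.
Row x=T, y=T, z=T: ((x -> y) -> z) = T, (((z ^ ~(z | y)) <-> z & x) <-> x) = T, ((x -> y) -> z <-> (((z ^ ~(z | y)) <-> z & x) <-> x)) = T, so the formula = F.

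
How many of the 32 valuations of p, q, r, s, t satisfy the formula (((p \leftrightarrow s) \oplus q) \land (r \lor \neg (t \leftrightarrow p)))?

p  q  r  s  t  |  φ
T  T  T  T  T  |  F
T  T  T  T  F  |  F
T  T  T  F  T  |  T
T  T  T  F  F  |  T
T  T  F  T  T  |  F
T  T  F  T  F  |  F
T  T  F  F  T  |  F
T  T  F  F  F  |  T
T  F  T  T  T  |  T
T  F  T  T  F  |  T
T  F  T  F  T  |  F
T  F  T  F  F  |  F
T  F  F  T  T  |  F
T  F  F  T  F  |  T
T  F  F  F  T  |  F
T  F  F  F  F  |  F
F  T  T  T  T  |  T
F  T  T  T  F  |  T
F  T  T  F  T  |  F
F  T  T  F  F  |  F
F  T  F  T  T  |  T
F  T  F  T  F  |  F
F  T  F  F  T  |  F
F  T  F  F  F  |  F
F  F  T  T  T  |  F
F  F  T  T  F  |  F
F  F  T  F  T  |  T
F  F  T  F  F  |  T
F  F  F  T  T  |  F
F  F  F  T  F  |  F
F  F  F  F  T  |  T
F  F  F  F  F  |  F
The formula is true on 12 of the 32 rows.

12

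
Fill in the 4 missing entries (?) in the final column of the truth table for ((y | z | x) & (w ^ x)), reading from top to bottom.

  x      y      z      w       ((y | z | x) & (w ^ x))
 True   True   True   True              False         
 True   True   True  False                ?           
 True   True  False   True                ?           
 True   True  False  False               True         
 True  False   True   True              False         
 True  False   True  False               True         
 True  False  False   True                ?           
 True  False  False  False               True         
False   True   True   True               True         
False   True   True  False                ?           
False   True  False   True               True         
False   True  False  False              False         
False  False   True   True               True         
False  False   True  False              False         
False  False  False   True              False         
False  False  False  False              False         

True, False, False, False

Row x=True, y=True, z=True, w=False: (y | z | x) = True, (w ^ x) = True, so ((y | z | x) & (w ^ x)) = True.
Row x=True, y=True, z=False, w=True: (y | z | x) = True, (w ^ x) = False, so ((y | z | x) & (w ^ x)) = False.
Row x=True, y=False, z=False, w=True: (y | z | x) = True, (w ^ x) = False, so ((y | z | x) & (w ^ x)) = False.
Row x=False, y=True, z=True, w=False: (y | z | x) = True, (w ^ x) = False, so ((y | z | x) & (w ^ x)) = False.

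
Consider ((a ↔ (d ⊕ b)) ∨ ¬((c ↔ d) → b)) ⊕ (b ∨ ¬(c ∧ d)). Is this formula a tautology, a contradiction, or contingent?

contingent

a  b  c  d  |  φ
T  T  T  T  |  T
T  T  T  F  |  F
T  T  F  T  |  T
T  T  F  F  |  F
T  F  T  T  |  T
T  F  T  F  |  T
T  F  F  T  |  F
T  F  F  F  |  F
F  T  T  T  |  F
F  T  T  F  |  T
F  T  F  T  |  F
F  T  F  F  |  T
F  F  T  T  |  T
F  F  T  F  |  F
F  F  F  T  |  T
F  F  F  F  |  F
8 of 16 rows are T, so the formula is contingent.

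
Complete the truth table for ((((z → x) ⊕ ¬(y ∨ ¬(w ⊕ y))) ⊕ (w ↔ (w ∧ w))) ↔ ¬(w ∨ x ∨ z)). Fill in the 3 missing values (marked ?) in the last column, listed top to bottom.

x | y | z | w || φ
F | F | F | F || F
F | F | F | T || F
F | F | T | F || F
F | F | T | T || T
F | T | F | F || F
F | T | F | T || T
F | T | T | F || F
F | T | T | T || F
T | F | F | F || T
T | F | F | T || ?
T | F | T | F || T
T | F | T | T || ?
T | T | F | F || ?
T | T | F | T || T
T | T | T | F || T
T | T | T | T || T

F, F, T

Row x=T, y=F, z=F, w=T: (((z → x) ⊕ ¬(y ∨ ¬(w ⊕ y))) ⊕ (w ↔ (w ∧ w))) = T, ¬(w ∨ x ∨ z) = F, so the formula = F.
Row x=T, y=F, z=T, w=T: (((z → x) ⊕ ¬(y ∨ ¬(w ⊕ y))) ⊕ (w ↔ (w ∧ w))) = T, ¬(w ∨ x ∨ z) = F, so the formula = F.
Row x=T, y=T, z=F, w=F: (((z → x) ⊕ ¬(y ∨ ¬(w ⊕ y))) ⊕ (w ↔ (w ∧ w))) = F, ¬(w ∨ x ∨ z) = F, so the formula = T.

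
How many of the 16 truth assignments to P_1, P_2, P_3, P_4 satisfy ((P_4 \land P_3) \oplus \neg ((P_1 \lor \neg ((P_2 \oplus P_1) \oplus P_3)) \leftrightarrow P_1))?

P_1 | P_2 | P_3 | P_4 | φ
--- | --- | --- | --- | -
 1  |  1  |  1  |  1  | 1
 1  |  1  |  1  |  0  | 0
 1  |  1  |  0  |  1  | 0
 1  |  1  |  0  |  0  | 0
 1  |  0  |  1  |  1  | 1
 1  |  0  |  1  |  0  | 0
 1  |  0  |  0  |  1  | 0
 1  |  0  |  0  |  0  | 0
 0  |  1  |  1  |  1  | 0
 0  |  1  |  1  |  0  | 1
 0  |  1  |  0  |  1  | 0
 0  |  1  |  0  |  0  | 0
 0  |  0  |  1  |  1  | 1
 0  |  0  |  1  |  0  | 0
 0  |  0  |  0  |  1  | 1
 0  |  0  |  0  |  0  | 1
The formula is true on 6 of the 16 rows.

6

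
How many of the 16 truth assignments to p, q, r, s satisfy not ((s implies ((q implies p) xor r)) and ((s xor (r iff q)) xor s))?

9

  p   |   q   |   r   |   s   || (q implies p) | ((q implies p) xor r) | (r iff q) | (s xor (r iff q)) | ((s xor (r iff q)) xor s) |   φ  
 True |  True |  True |  True ||      True     |         False         |    True   |       False       |            True           |  True
 True |  True |  True | False ||      True     |         False         |    True   |        True       |            True           | False
 True |  True | False |  True ||      True     |          True         |   False   |        True       |           False           |  True
 True |  True | False | False ||      True     |          True         |   False   |       False       |           False           |  True
 True | False |  True |  True ||      True     |         False         |   False   |        True       |           False           |  True
 True | False |  True | False ||      True     |         False         |   False   |       False       |           False           |  True
 True | False | False |  True ||      True     |          True         |    True   |       False       |            True           | False
 True | False | False | False ||      True     |          True         |    True   |        True       |            True           | False
False |  True |  True |  True ||     False     |          True         |    True   |       False       |            True           | False
False |  True |  True | False ||     False     |          True         |    True   |        True       |            True           | False
False |  True | False |  True ||     False     |         False         |   False   |        True       |           False           |  True
False |  True | False | False ||     False     |         False         |   False   |       False       |           False           |  True
False | False |  True |  True ||      True     |         False         |   False   |        True       |           False           |  True
False | False |  True | False ||      True     |         False         |   False   |       False       |           False           |  True
False | False | False |  True ||      True     |          True         |    True   |       False       |            True           | False
False | False | False | False ||      True     |          True         |    True   |        True       |            True           | False
The formula is true on 9 of the 16 rows.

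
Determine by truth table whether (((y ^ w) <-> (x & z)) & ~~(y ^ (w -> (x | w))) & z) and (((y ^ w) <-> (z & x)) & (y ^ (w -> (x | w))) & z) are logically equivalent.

equivalent

x  y  z  w  |  φ  ψ
F  F  F  F  |  F  F
F  F  F  T  |  F  F
F  F  T  F  |  T  T
F  F  T  T  |  F  F
F  T  F  F  |  F  F
F  T  F  T  |  F  F
F  T  T  F  |  F  F
F  T  T  T  |  F  F
T  F  F  F  |  F  F
T  F  F  T  |  F  F
T  F  T  F  |  F  F
T  F  T  T  |  T  T
T  T  F  F  |  F  F
T  T  F  T  |  F  F
T  T  T  F  |  F  F
T  T  T  T  |  F  F
The columns for φ and ψ agree on every row, so they are logically equivalent.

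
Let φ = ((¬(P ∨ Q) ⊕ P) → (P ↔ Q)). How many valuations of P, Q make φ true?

3

P  Q  |  (P ∨ Q)  ¬(P ∨ Q)  (¬(P ∨ Q) ⊕ P)  (P ↔ Q)  ((¬(P ∨ Q) ⊕ P) → (P ↔ Q))
F  F  |     F        T            T            T                 T             
F  T  |     T        F            F            F                 T             
T  F  |     T        F            T            F                 F             
T  T  |     T        F            T            T                 T             
The formula is true on 3 of the 4 rows.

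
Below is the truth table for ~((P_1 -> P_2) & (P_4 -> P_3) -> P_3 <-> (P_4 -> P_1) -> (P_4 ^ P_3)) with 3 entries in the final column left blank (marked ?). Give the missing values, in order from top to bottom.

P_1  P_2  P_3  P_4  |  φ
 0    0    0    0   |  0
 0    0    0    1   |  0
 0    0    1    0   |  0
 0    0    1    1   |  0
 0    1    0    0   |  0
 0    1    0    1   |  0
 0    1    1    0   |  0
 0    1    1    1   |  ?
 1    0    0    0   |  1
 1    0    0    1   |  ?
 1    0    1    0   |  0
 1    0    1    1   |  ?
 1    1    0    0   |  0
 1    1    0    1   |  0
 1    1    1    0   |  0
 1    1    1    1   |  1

0, 0, 1

Row P_1=0, P_2=1, P_3=1, P_4=1: ((P_1 -> P_2) & (P_4 -> P_3) -> P_3) = 1, ((P_4 -> P_1) -> (P_4 ^ P_3)) = 1, ((P_1 -> P_2) & (P_4 -> P_3) -> P_3 <-> (P_4 -> P_1) -> (P_4 ^ P_3)) = 1, so the formula = 0.
Row P_1=1, P_2=0, P_3=0, P_4=1: ((P_1 -> P_2) & (P_4 -> P_3) -> P_3) = 1, ((P_4 -> P_1) -> (P_4 ^ P_3)) = 1, ((P_1 -> P_2) & (P_4 -> P_3) -> P_3 <-> (P_4 -> P_1) -> (P_4 ^ P_3)) = 1, so the formula = 0.
Row P_1=1, P_2=0, P_3=1, P_4=1: ((P_1 -> P_2) & (P_4 -> P_3) -> P_3) = 1, ((P_4 -> P_1) -> (P_4 ^ P_3)) = 0, ((P_1 -> P_2) & (P_4 -> P_3) -> P_3 <-> (P_4 -> P_1) -> (P_4 ^ P_3)) = 0, so the formula = 1.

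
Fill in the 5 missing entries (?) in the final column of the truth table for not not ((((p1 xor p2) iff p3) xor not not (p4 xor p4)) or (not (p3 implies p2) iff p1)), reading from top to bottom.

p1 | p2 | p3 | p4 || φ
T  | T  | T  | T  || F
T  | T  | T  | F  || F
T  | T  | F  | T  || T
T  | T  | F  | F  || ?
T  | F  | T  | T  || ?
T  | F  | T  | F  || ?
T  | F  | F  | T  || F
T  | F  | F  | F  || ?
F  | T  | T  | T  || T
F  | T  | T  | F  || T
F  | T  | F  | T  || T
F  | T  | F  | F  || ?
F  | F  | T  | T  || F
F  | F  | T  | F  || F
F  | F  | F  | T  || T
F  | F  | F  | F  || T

Row p1=T, p2=T, p3=F, p4=F: ((((p1 xor p2) iff p3) xor not not (p4 xor p4)) or (not (p3 implies p2) iff p1)) = T, not ((((p1 xor p2) iff p3) xor not not (p4 xor p4)) or (not (p3 implies p2) iff p1)) = F, so the formula = T.
Row p1=T, p2=F, p3=T, p4=T: ((((p1 xor p2) iff p3) xor not not (p4 xor p4)) or (not (p3 implies p2) iff p1)) = T, not ((((p1 xor p2) iff p3) xor not not (p4 xor p4)) or (not (p3 implies p2) iff p1)) = F, so the formula = T.
Row p1=T, p2=F, p3=T, p4=F: ((((p1 xor p2) iff p3) xor not not (p4 xor p4)) or (not (p3 implies p2) iff p1)) = T, not ((((p1 xor p2) iff p3) xor not not (p4 xor p4)) or (not (p3 implies p2) iff p1)) = F, so the formula = T.
Row p1=T, p2=F, p3=F, p4=F: ((((p1 xor p2) iff p3) xor not not (p4 xor p4)) or (not (p3 implies p2) iff p1)) = F, not ((((p1 xor p2) iff p3) xor not not (p4 xor p4)) or (not (p3 implies p2) iff p1)) = T, so the formula = F.
Row p1=F, p2=T, p3=F, p4=F: ((((p1 xor p2) iff p3) xor not not (p4 xor p4)) or (not (p3 implies p2) iff p1)) = T, not ((((p1 xor p2) iff p3) xor not not (p4 xor p4)) or (not (p3 implies p2) iff p1)) = F, so the formula = T.

T, T, T, F, T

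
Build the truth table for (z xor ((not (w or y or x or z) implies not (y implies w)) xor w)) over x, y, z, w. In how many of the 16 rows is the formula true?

7

x | y | z | w || φ
T | T | T | T || T
T | T | T | F || F
T | T | F | T || F
T | T | F | F || T
T | F | T | T || T
T | F | T | F || F
T | F | F | T || F
T | F | F | F || T
F | T | T | T || T
F | T | T | F || F
F | T | F | T || F
F | T | F | F || T
F | F | T | T || T
F | F | T | F || F
F | F | F | T || F
F | F | F | F || F
The formula is true on 7 of the 16 rows.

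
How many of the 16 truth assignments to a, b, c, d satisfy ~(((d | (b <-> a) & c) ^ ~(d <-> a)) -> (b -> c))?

2

a  b  c  d     (b <-> a)  ((b <-> a) & c)  (d | ((b <-> a) & c))  (d <-> a)  ~(d <-> a)  (b -> c)  φ
T  T  T  T         T             T                   T                T          F          T      F
T  T  T  F         T             T                   T                F          T          T      F
T  T  F  T         T             F                   T                T          F          F      T
T  T  F  F         T             F                   F                F          T          F      T
T  F  T  T         F             F                   T                T          F          T      F
T  F  T  F         F             F                   F                F          T          T      F
T  F  F  T         F             F                   T                T          F          T      F
T  F  F  F         F             F                   F                F          T          T      F
F  T  T  T         F             F                   T                F          T          T      F
F  T  T  F         F             F                   F                T          F          T      F
F  T  F  T         F             F                   T                F          T          F      F
F  T  F  F         F             F                   F                T          F          F      F
F  F  T  T         T             T                   T                F          T          T      F
F  F  T  F         T             T                   T                T          F          T      F
F  F  F  T         T             F                   T                F          T          T      F
F  F  F  F         T             F                   F                T          F          T      F
The formula is true on 2 of the 16 rows.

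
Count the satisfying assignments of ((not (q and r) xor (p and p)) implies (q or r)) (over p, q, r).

7

p | q | r || (q and r) | not (q and r) | (p and p) | (q or r) | φ
0 | 0 | 0 ||     0     |       1       |     0     |    0     | 0
0 | 0 | 1 ||     0     |       1       |     0     |    1     | 1
0 | 1 | 0 ||     0     |       1       |     0     |    1     | 1
0 | 1 | 1 ||     1     |       0       |     0     |    1     | 1
1 | 0 | 0 ||     0     |       1       |     1     |    0     | 1
1 | 0 | 1 ||     0     |       1       |     1     |    1     | 1
1 | 1 | 0 ||     0     |       1       |     1     |    1     | 1
1 | 1 | 1 ||     1     |       0       |     1     |    1     | 1
The formula is true on 7 of the 8 rows.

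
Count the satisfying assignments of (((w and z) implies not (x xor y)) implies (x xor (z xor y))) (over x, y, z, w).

x  y  z  w  |  (w and z)  (x xor y)  not (x xor y)  (z xor y)  (x xor (z xor y))  φ
0  0  0  0  |      0          0            1            0              0          0
0  0  0  1  |      0          0            1            0              0          0
0  0  1  0  |      0          0            1            1              1          1
0  0  1  1  |      1          0            1            1              1          1
0  1  0  0  |      0          1            0            1              1          1
0  1  0  1  |      0          1            0            1              1          1
0  1  1  0  |      0          1            0            0              0          0
0  1  1  1  |      1          1            0            0              0          1
1  0  0  0  |      0          1            0            0              1          1
1  0  0  1  |      0          1            0            0              1          1
1  0  1  0  |      0          1            0            1              0          0
1  0  1  1  |      1          1            0            1              0          1
1  1  0  0  |      0          0            1            1              0          0
1  1  0  1  |      0          0            1            1              0          0
1  1  1  0  |      0          0            1            0              1          1
1  1  1  1  |      1          0            1            0              1          1
The formula is true on 10 of the 16 rows.

10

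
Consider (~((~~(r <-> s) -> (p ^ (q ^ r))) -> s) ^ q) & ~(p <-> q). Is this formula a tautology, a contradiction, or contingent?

contingent

p | q | r | s | (r <-> s) | ~(r <-> s) | ~~(r <-> s) | (q ^ r) | (p ^ (q ^ r)) | (p <-> q) | ~(p <-> q) | φ
- | - | - | - | --------- | ---------- | ----------- | ------- | ------------- | --------- | ---------- | -
1 | 1 | 1 | 1 |     1     |     0      |      1      |    0    |       1       |     1     |     0      | 0
1 | 1 | 1 | 0 |     0     |     1      |      0      |    0    |       1       |     1     |     0      | 0
1 | 1 | 0 | 1 |     0     |     1      |      0      |    1    |       0       |     1     |     0      | 0
1 | 1 | 0 | 0 |     1     |     0      |      1      |    1    |       0       |     1     |     0      | 0
1 | 0 | 1 | 1 |     1     |     0      |      1      |    1    |       0       |     0     |     1      | 0
1 | 0 | 1 | 0 |     0     |     1      |      0      |    1    |       0       |     0     |     1      | 1
1 | 0 | 0 | 1 |     0     |     1      |      0      |    0    |       1       |     0     |     1      | 0
1 | 0 | 0 | 0 |     1     |     0      |      1      |    0    |       1       |     0     |     1      | 1
0 | 1 | 1 | 1 |     1     |     0      |      1      |    0    |       0       |     0     |     1      | 1
0 | 1 | 1 | 0 |     0     |     1      |      0      |    0    |       0       |     0     |     1      | 0
0 | 1 | 0 | 1 |     0     |     1      |      0      |    1    |       1       |     0     |     1      | 1
0 | 1 | 0 | 0 |     1     |     0      |      1      |    1    |       1       |     0     |     1      | 0
0 | 0 | 1 | 1 |     1     |     0      |      1      |    1    |       1       |     1     |     0      | 0
0 | 0 | 1 | 0 |     0     |     1      |      0      |    1    |       1       |     1     |     0      | 0
0 | 0 | 0 | 1 |     0     |     1      |      0      |    0    |       0       |     1     |     0      | 0
0 | 0 | 0 | 0 |     1     |     0      |      1      |    0    |       0       |     1     |     0      | 0
4 of 16 rows are 1, so the formula is contingent.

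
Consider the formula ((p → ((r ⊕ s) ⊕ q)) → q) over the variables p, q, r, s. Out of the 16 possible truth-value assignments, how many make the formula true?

10

p | q | r | s | (r ⊕ s) | ((r ⊕ s) ⊕ q) | (p → ((r ⊕ s) ⊕ q)) | ((p → ((r ⊕ s) ⊕ q)) → q)
- | - | - | - | ------- | ------------- | ------------------- | -------------------------
1 | 1 | 1 | 1 |    0    |       1       |          1          |             1            
1 | 1 | 1 | 0 |    1    |       0       |          0          |             1            
1 | 1 | 0 | 1 |    1    |       0       |          0          |             1            
1 | 1 | 0 | 0 |    0    |       1       |          1          |             1            
1 | 0 | 1 | 1 |    0    |       0       |          0          |             1            
1 | 0 | 1 | 0 |    1    |       1       |          1          |             0            
1 | 0 | 0 | 1 |    1    |       1       |          1          |             0            
1 | 0 | 0 | 0 |    0    |       0       |          0          |             1            
0 | 1 | 1 | 1 |    0    |       1       |          1          |             1            
0 | 1 | 1 | 0 |    1    |       0       |          1          |             1            
0 | 1 | 0 | 1 |    1    |       0       |          1          |             1            
0 | 1 | 0 | 0 |    0    |       1       |          1          |             1            
0 | 0 | 1 | 1 |    0    |       0       |          1          |             0            
0 | 0 | 1 | 0 |    1    |       1       |          1          |             0            
0 | 0 | 0 | 1 |    1    |       1       |          1          |             0            
0 | 0 | 0 | 0 |    0    |       0       |          1          |             0            
The formula is true on 10 of the 16 rows.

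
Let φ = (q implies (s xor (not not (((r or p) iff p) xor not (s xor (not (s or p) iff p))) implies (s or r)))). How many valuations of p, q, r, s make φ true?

p | q | r | s | φ
- | - | - | - | -
F | F | F | F | T
F | F | F | T | T
F | F | T | F | T
F | F | T | T | T
F | T | F | F | T
F | T | F | T | F
F | T | T | F | T
F | T | T | T | F
T | F | F | F | T
T | F | F | T | T
T | F | T | F | T
T | F | T | T | T
T | T | F | F | T
T | T | F | T | F
T | T | T | F | T
T | T | T | T | F
The formula is true on 12 of the 16 rows.

12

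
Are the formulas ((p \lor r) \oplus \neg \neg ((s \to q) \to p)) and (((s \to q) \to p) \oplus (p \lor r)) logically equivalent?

equivalent

p | q | r | s | φ | ψ
- | - | - | - | - | -
F | F | F | F | F | F
F | F | F | T | T | T
F | F | T | F | T | T
F | F | T | T | F | F
F | T | F | F | F | F
F | T | F | T | F | F
F | T | T | F | T | T
F | T | T | T | T | T
T | F | F | F | F | F
T | F | F | T | F | F
T | F | T | F | F | F
T | F | T | T | F | F
T | T | F | F | F | F
T | T | F | T | F | F
T | T | T | F | F | F
T | T | T | T | F | F
The columns for φ and ψ agree on every row, so they are logically equivalent.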